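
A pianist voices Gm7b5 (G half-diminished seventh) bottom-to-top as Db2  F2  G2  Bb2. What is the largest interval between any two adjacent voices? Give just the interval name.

major 3rd

Adjacent intervals: Db2→F2 = major third; F2→G2 = major second; G2→Bb2 = minor third.
The largest is Db2 to F2, a major third (4 semitones).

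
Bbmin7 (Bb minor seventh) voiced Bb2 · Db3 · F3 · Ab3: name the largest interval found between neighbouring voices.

Adjacent intervals: Bb2→Db3 = minor third; Db3→F3 = major third; F3→Ab3 = minor third.
The largest is Db3 to F3, a major third (4 semitones).

major third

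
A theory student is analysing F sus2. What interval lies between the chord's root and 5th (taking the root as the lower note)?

F sus2 is spelled F–G–C.
Root = F; 5th = C.
From F to C is 7 semitones, exactly the perfect fifth.

P5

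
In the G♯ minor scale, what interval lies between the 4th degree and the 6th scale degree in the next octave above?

G♯ natural minor: G♯ A♯ B C♯ D♯ E F♯.
So we need the interval from C♯ up to E.
C♯ up to E is 15 semitones, a half step narrower than a major tenth, so the interval is minor.

minor tenth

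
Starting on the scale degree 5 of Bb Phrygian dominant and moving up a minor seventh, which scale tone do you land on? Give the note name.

Eb

The scale is Bb Cb D Eb F Gb Ab.
The scale degree 5 is F; a minor seventh above that is Eb — scale degree 4.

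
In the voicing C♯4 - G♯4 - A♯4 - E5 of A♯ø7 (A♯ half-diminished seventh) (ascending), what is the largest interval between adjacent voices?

perfect fifth

Adjacent intervals: C♯4→G♯4 = perfect fifth; G♯4→A♯4 = major second; A♯4→E5 = diminished fifth.
The largest is C♯4 to G♯4, a perfect fifth (7 semitones).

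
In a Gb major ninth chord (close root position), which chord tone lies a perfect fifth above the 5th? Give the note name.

Gbmaj9 is spelled Gb Bb Db F Ab.
The 5th is Db. A perfect fifth above Db is Ab.
Ab is the chord's 9th.

Ab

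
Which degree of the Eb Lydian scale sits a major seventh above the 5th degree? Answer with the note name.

The scale is Eb F G A Bb C D.
The 5th degree is Bb; a major seventh above that is A — scale degree 4.

A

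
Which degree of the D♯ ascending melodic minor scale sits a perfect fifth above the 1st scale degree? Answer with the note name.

The scale is D♯ E♯ F♯ G♯ A♯ B♯ C𝄪.
The 1st scale degree is D♯; a perfect fifth above that is A♯ — scale degree 5.

A#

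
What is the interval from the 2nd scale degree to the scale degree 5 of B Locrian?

perfect 4th

B locrian: B C D E F G A.
So we need the interval from C up to F.
From C to F is 5 semitones, exactly the perfect fourth.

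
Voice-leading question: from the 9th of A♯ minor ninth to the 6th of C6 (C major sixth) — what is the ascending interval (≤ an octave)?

diminished seventh

The 9th of A♯ minor ninth is B♯; the 6th of C6 (C major sixth) is A.
From B♯ to A: 9 semitones over a seventh = diminished.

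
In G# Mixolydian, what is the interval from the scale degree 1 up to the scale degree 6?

Spelling G# Mixolydian: G# A# B# C# D# E# F#.
The scale degree 1 is G# and the 6th scale degree is E#.
G# up to E# spans 6 letter names and 9 semitones — a major sixth.

major 6th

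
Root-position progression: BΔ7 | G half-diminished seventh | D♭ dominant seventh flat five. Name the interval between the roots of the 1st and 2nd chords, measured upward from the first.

The roots are B and G.
From B to G: 8 semitones over a sixth = minor.

minor sixth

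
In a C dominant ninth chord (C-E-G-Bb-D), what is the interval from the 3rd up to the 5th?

That puts E below G.
E up to G is 3 semitones, a half step narrower than a major third, so the interval is minor.

minor 3rd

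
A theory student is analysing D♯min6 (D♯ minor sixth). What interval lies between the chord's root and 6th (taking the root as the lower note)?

D♯ minor sixth: D♯ F♯ A♯ B♯.
Root = D♯; 6th = B♯.
From D♯ to B♯ is 9 semitones, exactly the major sixth.

major sixth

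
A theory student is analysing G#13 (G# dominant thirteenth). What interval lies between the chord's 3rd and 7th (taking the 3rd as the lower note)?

G#13 is spelled G#, B#, D#, F#, A#, E#.
That puts B# below F#.
5 letter names make it a fifth; at 6 semitones (a half step narrower than perfect) the quality is diminished.
This 3–7 tritone is the characteristic tension at the heart of the dominant sound.

diminished fifth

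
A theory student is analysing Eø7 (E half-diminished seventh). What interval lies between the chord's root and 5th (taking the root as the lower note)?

Em7b5 is spelled E, G, Bb, D.
Root = E; 5th = Bb.
From E to Bb: 6 semitones over a fifth = diminished.

d5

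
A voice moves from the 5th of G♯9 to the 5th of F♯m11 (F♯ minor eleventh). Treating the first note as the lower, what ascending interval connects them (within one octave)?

G♯9 has D♯ as its 5th, and F♯m11 (F♯ minor eleventh) has C♯ as its 5th.
D♯ up to C♯ is 10 semitones, a half step narrower than a major seventh, so the interval is minor.

minor seventh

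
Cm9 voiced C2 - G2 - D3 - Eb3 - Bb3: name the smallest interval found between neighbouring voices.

Adjacent intervals: C2→G2 = perfect fifth; G2→D3 = perfect fifth; D3→Eb3 = minor second; Eb3→Bb3 = perfect fifth.
The smallest is D3 to Eb3, a minor second (1 semitone).

m2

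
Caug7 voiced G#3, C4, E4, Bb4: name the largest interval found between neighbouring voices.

diminished fifth

Adjacent intervals: G#3→C4 = diminished fourth; C4→E4 = major third; E4→Bb4 = diminished fifth.
The largest is E4 to Bb4, a diminished fifth (6 semitones).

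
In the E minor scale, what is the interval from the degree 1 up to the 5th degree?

The scale runs E F♯ G A B C D.
The degree 1 is E and the degree 5 is B.
From E to B is 7 semitones, exactly the perfect fifth.

perfect fifth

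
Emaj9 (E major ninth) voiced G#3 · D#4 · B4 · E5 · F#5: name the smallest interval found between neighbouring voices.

Adjacent intervals: G#3→D#4 = perfect fifth; D#4→B4 = minor sixth; B4→E5 = perfect fourth; E5→F#5 = major second.
The smallest is E5 to F#5, a major second (2 semitones).

major second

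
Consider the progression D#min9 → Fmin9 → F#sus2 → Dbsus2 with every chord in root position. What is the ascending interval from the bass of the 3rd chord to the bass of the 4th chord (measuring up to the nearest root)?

The roots are F# and Db.
F# up to Db is 7 semitones, a whole step narrower than a major sixth, so the interval is diminished.

diminished sixth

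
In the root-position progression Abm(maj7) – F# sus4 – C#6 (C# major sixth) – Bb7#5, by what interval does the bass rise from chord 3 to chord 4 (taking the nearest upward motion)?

The roots are C# and Bb.
C# up to Bb is 9 semitones, a whole step narrower than a major seventh, so the interval is diminished.

diminished seventh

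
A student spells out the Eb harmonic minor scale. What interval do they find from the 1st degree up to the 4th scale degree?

Eb harmonic minor: Eb F Gb Ab Bb Cb D.
That puts Eb below Ab.
Eb up to Ab spans 4 letter names and 5 semitones — a perfect fourth.

P4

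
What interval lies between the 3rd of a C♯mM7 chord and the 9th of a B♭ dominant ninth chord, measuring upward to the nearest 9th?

The 3rd of C♯mM7 is E; the 9th of B♭ dominant ninth is C.
From E to C: 8 semitones over a sixth = minor.

minor sixth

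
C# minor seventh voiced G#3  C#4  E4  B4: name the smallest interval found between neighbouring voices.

minor 3rd

Adjacent intervals: G#3→C#4 = perfect fourth; C#4→E4 = minor third; E4→B4 = perfect fifth.
The smallest is C#4 to E4, a minor third (3 semitones).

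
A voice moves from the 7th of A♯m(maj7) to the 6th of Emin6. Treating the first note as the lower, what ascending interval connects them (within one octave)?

diminished fourth

A♯m(maj7) has G𝄪 as its 7th, and Emin6 has C♯ as its 6th.
G𝄪 up to C♯ is 4 semitones, a half step narrower than a perfect fourth, so the interval is diminished.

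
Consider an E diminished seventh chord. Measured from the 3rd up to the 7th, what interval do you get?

The chord tones of E diminished seventh are E G B♭ D♭.
So we need the interval from G up to D♭.
G up to D♭ is 6 semitones, a half step narrower than a perfect fifth, so the interval is diminished.

diminished fifth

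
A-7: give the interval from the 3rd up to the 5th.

Amin7 (A minor seventh) is spelled A-C-E-G.
The 3rd is C and the 5th is E.
Counting 3 letters and 4 half steps from C gives a major third.

major 3rd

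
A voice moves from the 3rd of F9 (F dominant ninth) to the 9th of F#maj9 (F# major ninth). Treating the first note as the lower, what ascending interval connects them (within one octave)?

major seventh

F9 (F dominant ninth) has A as its 3rd, and F#maj9 (F# major ninth) has G# as its 9th.
From A to G# is 11 semitones, exactly the major seventh.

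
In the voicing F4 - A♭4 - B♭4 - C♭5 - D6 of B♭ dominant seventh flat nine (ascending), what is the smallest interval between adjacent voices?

minor 2nd

Adjacent intervals: F4→A♭4 = minor third; A♭4→B♭4 = major second; B♭4→C♭5 = minor second; C♭5→D6 = augmented ninth.
The smallest is B♭4 to C♭5, a minor second (1 semitone).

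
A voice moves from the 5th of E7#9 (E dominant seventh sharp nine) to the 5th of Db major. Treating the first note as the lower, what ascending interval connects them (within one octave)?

diminished seventh

The 5th of E7#9 (E dominant seventh sharp nine) is B; the 5th of Db major is Ab.
B up to Ab is 9 semitones, a whole step narrower than a major seventh, so the interval is diminished.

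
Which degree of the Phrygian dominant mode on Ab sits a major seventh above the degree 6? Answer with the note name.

Eb

The scale is Ab Bbb C Db Eb Fb Gb.
The degree 6 is Fb; a major seventh above that is Eb — scale degree 5.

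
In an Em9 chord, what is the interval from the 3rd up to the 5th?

major third

Spelling the chord: E-G-B-D-F#.
So we need the interval from G up to B.
Counting 3 letters and 4 half steps from G gives a major third.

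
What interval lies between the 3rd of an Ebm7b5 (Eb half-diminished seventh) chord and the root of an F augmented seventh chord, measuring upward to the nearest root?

major 7th

Ebm7b5 (Eb half-diminished seventh) has Gb as its 3rd, and F augmented seventh has F as its root.
From Gb to F is 11 semitones, exactly the major seventh.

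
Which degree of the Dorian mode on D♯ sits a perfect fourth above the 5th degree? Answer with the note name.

D#

The scale is D♯ E♯ F♯ G♯ A♯ B♯ C♯.
The 5th degree is A♯; a perfect fourth above that is D♯ — scale degree 1.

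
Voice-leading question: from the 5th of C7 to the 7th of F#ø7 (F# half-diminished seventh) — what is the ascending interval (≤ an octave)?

The 5th of C7 is G; the 7th of F#ø7 (F# half-diminished seventh) is E.
G up to E spans 6 letter names and 9 semitones — a major sixth.

major sixth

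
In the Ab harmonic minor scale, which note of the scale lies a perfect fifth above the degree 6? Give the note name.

Cb

The scale is Ab Bb Cb Db Eb Fb G.
The degree 6 is Fb; a perfect fifth above that is Cb — scale degree 3.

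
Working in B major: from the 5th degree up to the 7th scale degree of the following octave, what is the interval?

B major: B C♯ D♯ E F♯ G♯ A♯.
5th degree = F♯; scale degree 7 (up an octave) = A♯.
Counting 10 letters and 16 half steps from F♯ gives a major tenth.

major tenth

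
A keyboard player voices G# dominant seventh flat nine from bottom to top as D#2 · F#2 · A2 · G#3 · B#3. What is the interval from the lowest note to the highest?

major 13th

The outer voices are D#2 and B#3.
D# up to B# spans 13 letter names and 21 semitones — a major thirteenth.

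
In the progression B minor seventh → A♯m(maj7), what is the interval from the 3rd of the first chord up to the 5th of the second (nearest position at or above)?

B minor seventh has D as its 3rd, and A♯m(maj7) has E♯ as its 5th.
From D to E♯: 3 semitones over a second = augmented.

A2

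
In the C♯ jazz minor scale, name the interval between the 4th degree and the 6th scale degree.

major third

Spelling the C♯ jazz minor scale: C♯ D♯ E F♯ G♯ A♯ B♯.
4th degree = F♯; 6th scale degree = A♯.
From F♯ to A♯ is 4 semitones, exactly the major third.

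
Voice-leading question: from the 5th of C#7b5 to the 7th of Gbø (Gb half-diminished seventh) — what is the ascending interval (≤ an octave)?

The 5th of C#7b5 is G; the 7th of Gbø (Gb half-diminished seventh) is Fb.
7 letter names make it a seventh; at 9 semitones (a whole step narrower than major) the quality is diminished.

diminished seventh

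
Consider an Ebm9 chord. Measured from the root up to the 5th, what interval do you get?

perfect fifth

Spelling the chord: Eb, Gb, Bb, Db, F.
The root is Eb and the 5th is Bb.
From Eb to Bb is 7 semitones, exactly the perfect fifth.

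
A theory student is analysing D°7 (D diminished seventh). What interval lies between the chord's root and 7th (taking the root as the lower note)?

d7

D diminished seventh: D F A♭ C♭.
That puts D below C♭.
From D to C♭: 9 semitones over a seventh = diminished.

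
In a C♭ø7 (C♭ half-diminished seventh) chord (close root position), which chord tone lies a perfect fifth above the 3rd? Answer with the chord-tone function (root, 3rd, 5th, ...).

7th

C♭ø (C♭ half-diminished seventh) is spelled C♭, E𝄫, G𝄫, B𝄫.
The 3rd is E𝄫. A perfect fifth above E𝄫 is B𝄫.
B𝄫 is the chord's 7th.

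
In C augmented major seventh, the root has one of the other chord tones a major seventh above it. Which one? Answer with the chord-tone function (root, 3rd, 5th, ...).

Spelling the chord: C, E, G♯, B.
The root is C. A major seventh above C is B.
B is the chord's 7th.

7th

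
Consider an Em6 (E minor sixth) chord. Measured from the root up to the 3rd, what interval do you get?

minor third

Em6 (E minor sixth): E G B C#.
The root is E and the 3rd is G.
E up to G is 3 semitones, a half step narrower than a major third, so the interval is minor.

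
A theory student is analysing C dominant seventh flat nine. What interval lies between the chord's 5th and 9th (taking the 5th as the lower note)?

C7b9 (C dominant seventh flat nine) is spelled C–E–G–Bb–Db.
5th = G; 9th = Db.
G up to Db is 6 semitones, a half step narrower than a perfect fifth, so the interval is diminished.

diminished fifth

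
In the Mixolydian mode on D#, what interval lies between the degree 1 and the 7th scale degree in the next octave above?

minor fourteenth

D# mixolydian: D# E# F## G# A# B# C#.
So we need the interval from D# up to C#.
14 letter names make it a fourteenth; at 22 semitones (a half step narrower than major) the quality is minor.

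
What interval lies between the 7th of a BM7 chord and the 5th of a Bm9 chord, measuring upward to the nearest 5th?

minor sixth

The 7th of BM7 is A♯; the 5th of Bm9 is F♯.
A♯ up to F♯ is 8 semitones, a half step narrower than a major sixth, so the interval is minor.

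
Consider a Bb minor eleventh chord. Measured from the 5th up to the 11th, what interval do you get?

minor seventh

Bbm11 is spelled Bb-Db-F-Ab-C-Eb.
So we need the interval from F up to Eb.
F up to Eb is 10 semitones, a half step narrower than a major seventh, so the interval is minor.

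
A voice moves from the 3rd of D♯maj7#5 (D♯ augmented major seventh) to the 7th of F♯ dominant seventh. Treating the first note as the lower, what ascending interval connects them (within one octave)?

diminished 7th

The 3rd of D♯maj7#5 (D♯ augmented major seventh) is F𝄪; the 7th of F♯ dominant seventh is E.
F𝄪 up to E is 9 semitones, a whole step narrower than a major seventh, so the interval is diminished.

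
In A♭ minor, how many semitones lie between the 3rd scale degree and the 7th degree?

7

The scale is A♭ B♭ C♭ D♭ E♭ F♭ G♭.
C♭ up to G♭ is a perfect fifth — 7 semitones.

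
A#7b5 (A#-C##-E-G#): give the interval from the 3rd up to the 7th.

diminished fifth

The 3rd is C## and the 7th is G#.
5 letter names make it a fifth; at 6 semitones (a half step narrower than perfect) the quality is diminished.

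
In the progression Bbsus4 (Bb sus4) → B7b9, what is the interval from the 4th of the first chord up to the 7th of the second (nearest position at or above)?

Bbsus4 (Bb sus4) has Eb as its 4th, and B7b9 has A as its 7th.
Eb up to A is 6 semitones, a half step wider than a perfect fourth, so the interval is augmented.

A4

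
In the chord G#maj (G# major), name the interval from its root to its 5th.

perfect fifth

The chord tones of G#maj are G# B# D#.
So we need the interval from G# up to D#.
From G# to D# is 7 semitones, exactly the perfect fifth.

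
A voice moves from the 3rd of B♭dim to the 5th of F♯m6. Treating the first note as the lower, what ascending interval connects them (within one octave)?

B♭dim has D♭ as its 3rd, and F♯m6 has C♯ as its 5th.
D♭ up to C♯ is 12 semitones, a half step wider than a major seventh, so the interval is augmented.

augmented 7th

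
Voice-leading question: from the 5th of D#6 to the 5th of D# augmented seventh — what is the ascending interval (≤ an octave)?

augmented unison

D#6 has A# as its 5th, and D# augmented seventh has A## as its 5th.
1 letter names make it a unison; at 1 semitone (a half step wider than perfect) the quality is augmented.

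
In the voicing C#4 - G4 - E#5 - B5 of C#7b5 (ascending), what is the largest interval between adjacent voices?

A6

Adjacent intervals: C#4→G4 = diminished fifth; G4→E#5 = augmented sixth; E#5→B5 = diminished fifth.
The largest is G4 to E#5, an augmented sixth (10 semitones).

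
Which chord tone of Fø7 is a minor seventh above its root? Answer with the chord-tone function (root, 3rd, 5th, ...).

7th

The chord tones of Fø7 (F half-diminished seventh) are F Ab Cb Eb.
The root is F. A minor seventh above F is Eb.
Eb is the chord's 7th.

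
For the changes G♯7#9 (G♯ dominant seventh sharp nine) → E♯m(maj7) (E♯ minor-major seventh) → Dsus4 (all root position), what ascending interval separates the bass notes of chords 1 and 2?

major sixth

The roots are G♯ and E♯.
Counting 6 letters and 9 half steps from G♯ gives a major sixth.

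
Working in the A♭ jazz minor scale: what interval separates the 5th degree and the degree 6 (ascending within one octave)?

major second

Spelling the A♭ jazz minor scale: A♭ B♭ C♭ D♭ E♭ F G.
The 5th degree is E♭ and the degree 6 is F.
Counting 2 letters and 2 half steps from E♭ gives a major second.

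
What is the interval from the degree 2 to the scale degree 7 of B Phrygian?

Spelling B Phrygian: B C D E F# G A.
That puts C below A.
From C to A is 9 semitones, exactly the major sixth.

major sixth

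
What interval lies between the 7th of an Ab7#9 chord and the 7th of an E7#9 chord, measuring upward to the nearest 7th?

augmented fifth

The 7th of Ab7#9 is Gb; the 7th of E7#9 is D.
5 letter names make it a fifth; at 8 semitones (a half step wider than perfect) the quality is augmented.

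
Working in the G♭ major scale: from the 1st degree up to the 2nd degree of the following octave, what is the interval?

major 9th

The scale runs G♭ A♭ B♭ C♭ D♭ E♭ F.
That puts G♭ below A♭.
From G♭ to A♭ is 14 semitones, exactly the major ninth.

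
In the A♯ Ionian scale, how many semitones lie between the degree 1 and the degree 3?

4

The scale is A♯ B♯ C𝄪 D♯ E♯ F𝄪 G𝄪.
A♯ up to C𝄪 is a major third — 4 semitones.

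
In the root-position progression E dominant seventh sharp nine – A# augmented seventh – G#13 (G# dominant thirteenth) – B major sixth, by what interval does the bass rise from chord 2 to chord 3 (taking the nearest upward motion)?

The roots are A# and G#.
7 letter names make it a seventh; at 10 semitones (a half step narrower than major) the quality is minor.

minor seventh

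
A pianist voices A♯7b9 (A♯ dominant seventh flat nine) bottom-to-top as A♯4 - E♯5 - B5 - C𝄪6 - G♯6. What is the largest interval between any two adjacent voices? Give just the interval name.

perfect 5th

Adjacent intervals: A♯4→E♯5 = perfect fifth; E♯5→B5 = diminished fifth; B5→C𝄪6 = augmented second; C𝄪6→G♯6 = diminished fifth.
The largest is A♯4 to E♯5, a perfect fifth (7 semitones).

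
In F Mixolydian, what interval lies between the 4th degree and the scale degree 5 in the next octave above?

major ninth

The scale runs F G A Bb C D Eb.
That puts Bb below C.
Counting 9 letters and 14 half steps from Bb gives a major ninth.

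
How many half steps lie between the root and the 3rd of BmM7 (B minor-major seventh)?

3

The chord tones of BmM7 (B minor-major seventh) are B, D, F#, A#.
B to D is a minor third: 3 semitones.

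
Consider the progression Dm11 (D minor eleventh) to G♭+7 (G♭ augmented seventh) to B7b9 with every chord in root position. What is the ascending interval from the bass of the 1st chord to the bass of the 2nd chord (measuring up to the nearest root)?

The roots are D and G♭.
4 letter names make it a fourth; at 4 semitones (a half step narrower than perfect) the quality is diminished.

diminished fourth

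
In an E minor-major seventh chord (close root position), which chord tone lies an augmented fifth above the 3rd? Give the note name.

Em(maj7) is spelled E, G, B, D#.
The 3rd is G. An augmented fifth above G is D#.
D# is the chord's 7th.

D#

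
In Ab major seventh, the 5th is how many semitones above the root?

7

Ab major seventh is spelled Ab–C–Eb–G.
Ab to Eb is a perfect fifth: 7 semitones.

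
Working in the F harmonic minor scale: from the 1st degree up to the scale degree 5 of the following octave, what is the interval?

perfect 12th

The scale runs F G Ab Bb C Db E.
The 1st degree is F and the 5th degree (up an octave) is C.
From F to C is 19 semitones, exactly the perfect twelfth.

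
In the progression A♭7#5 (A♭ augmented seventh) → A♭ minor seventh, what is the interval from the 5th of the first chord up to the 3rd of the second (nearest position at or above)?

A♭7#5 (A♭ augmented seventh) has E as its 5th, and A♭ minor seventh has C♭ as its 3rd.
E up to C♭ is 7 semitones, a whole step narrower than a major sixth, so the interval is diminished.

d6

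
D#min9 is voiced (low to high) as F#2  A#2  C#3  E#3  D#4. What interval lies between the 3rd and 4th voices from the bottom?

Those voices are C#3 and E#3.
Counting 3 letters and 4 half steps from C# gives a major third.

major third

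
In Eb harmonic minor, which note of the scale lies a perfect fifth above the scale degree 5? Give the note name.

F

The scale is Eb F Gb Ab Bb Cb D.
The scale degree 5 is Bb; a perfect fifth above that is F — scale degree 2.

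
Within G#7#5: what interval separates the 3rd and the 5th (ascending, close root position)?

G#+7 (G# augmented seventh) is spelled G#-B#-D##-F#.
3rd = B#; 5th = D##.
Counting 3 letters and 4 half steps from B# gives a major third.

M3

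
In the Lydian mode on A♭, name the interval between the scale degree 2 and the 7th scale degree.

major sixth

A♭ lydian: A♭ B♭ C D E♭ F G.
The scale degree 2 is B♭ and the degree 7 is G.
From B♭ to G is 9 semitones, exactly the major sixth.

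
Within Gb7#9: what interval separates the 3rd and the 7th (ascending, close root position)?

diminished fifth

Gb7#9 is spelled Gb, Bb, Db, Fb, A.
That puts Bb below Fb.
From Bb to Fb: 6 semitones over a fifth = diminished.
That tritone between 3rd and 7th is what gives the dominant seventh its pull toward resolution.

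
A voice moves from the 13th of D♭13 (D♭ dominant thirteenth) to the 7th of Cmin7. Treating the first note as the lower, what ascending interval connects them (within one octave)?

D♭13 (D♭ dominant thirteenth) has B♭ as its 13th, and Cmin7 has B♭ as its 7th.
From B♭ to B♭ is 0 semitones, exactly the perfect unison.

perfect unison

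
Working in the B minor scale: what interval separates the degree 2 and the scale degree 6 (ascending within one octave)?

diminished 5th

Spelling the B minor scale: B C# D E F# G A.
The degree 2 is C# and the scale degree 6 is G.
5 letter names make it a fifth; at 6 semitones (a half step narrower than perfect) the quality is diminished.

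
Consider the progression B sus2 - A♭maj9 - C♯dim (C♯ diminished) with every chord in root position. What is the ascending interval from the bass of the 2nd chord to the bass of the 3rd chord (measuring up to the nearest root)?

The roots are A♭ and C♯.
3 letter names make it a third; at 5 semitones (a half step wider than major) the quality is augmented.

augmented third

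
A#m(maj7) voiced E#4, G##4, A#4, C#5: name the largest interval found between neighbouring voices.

major 3rd

Adjacent intervals: E#4→G##4 = major third; G##4→A#4 = minor second; A#4→C#5 = minor third.
The largest is E#4 to G##4, a major third (4 semitones).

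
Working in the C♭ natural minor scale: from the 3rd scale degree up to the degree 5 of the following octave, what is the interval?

major 10th

C♭ natural minor: C♭ D♭ E𝄫 F♭ G♭ A𝄫 B𝄫.
So we need the interval from E𝄫 up to G♭.
Counting 10 letters and 16 half steps from E𝄫 gives a major tenth.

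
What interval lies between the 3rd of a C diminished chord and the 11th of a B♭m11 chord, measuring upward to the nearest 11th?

The 3rd of C diminished is E♭; the 11th of B♭m11 is E♭.
From E♭ to E♭ is 0 semitones, exactly the perfect unison.

P1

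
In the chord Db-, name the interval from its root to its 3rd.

minor third

Dbmin: Db-Fb-Ab.
The root is Db and the 3rd is Fb.
3 letter names make it a third; at 3 semitones (a half step narrower than major) the quality is minor.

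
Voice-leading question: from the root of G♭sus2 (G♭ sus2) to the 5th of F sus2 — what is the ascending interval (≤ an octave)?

The root of G♭sus2 (G♭ sus2) is G♭; the 5th of F sus2 is C.
G♭ up to C is 6 semitones, a half step wider than a perfect fourth, so the interval is augmented.

augmented 4th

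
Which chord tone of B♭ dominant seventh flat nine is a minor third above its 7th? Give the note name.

B♭7b9 (B♭ dominant seventh flat nine) is spelled B♭-D-F-A♭-C♭.
The 7th is A♭. A minor third above A♭ is C♭.
C♭ is the chord's 9th.

Cb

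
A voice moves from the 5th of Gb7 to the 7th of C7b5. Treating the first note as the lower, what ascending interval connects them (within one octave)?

The 5th of Gb7 is Db; the 7th of C7b5 is Bb.
Db up to Bb spans 6 letter names and 9 semitones — a major sixth.

major 6th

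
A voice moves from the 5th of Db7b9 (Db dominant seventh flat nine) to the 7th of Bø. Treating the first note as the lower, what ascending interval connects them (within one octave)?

augmented unison

The 5th of Db7b9 (Db dominant seventh flat nine) is Ab; the 7th of Bø is A.
1 letter names make it a unison; at 1 semitone (a half step wider than perfect) the quality is augmented.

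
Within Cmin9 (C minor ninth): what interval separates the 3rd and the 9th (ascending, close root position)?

major seventh

Cm9: C-Eb-G-Bb-D.
3rd = Eb; 9th = D.
Counting 7 letters and 11 half steps from Eb gives a major seventh.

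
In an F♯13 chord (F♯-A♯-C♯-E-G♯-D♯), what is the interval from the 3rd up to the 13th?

perfect 11th

The 3rd is A♯ and the 13th is D♯.
Counting 11 letters and 17 half steps from A♯ gives a perfect eleventh.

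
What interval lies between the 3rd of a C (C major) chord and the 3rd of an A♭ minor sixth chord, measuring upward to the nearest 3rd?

The 3rd of C (C major) is E; the 3rd of A♭ minor sixth is C♭.
6 letter names make it a sixth; at 7 semitones (a whole step narrower than major) the quality is diminished.

diminished sixth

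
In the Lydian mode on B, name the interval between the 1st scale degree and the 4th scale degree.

augmented fourth

Spelling the Lydian mode on B: B C# D# E# F# G# A#.
That puts B below E#.
B up to E# is 6 semitones, a half step wider than a perfect fourth, so the interval is augmented.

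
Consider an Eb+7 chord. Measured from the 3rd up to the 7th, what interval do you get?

Eb7#5: Eb G B Db.
So we need the interval from G up to Db.
From G to Db: 6 semitones over a fifth = diminished.
That tritone between 3rd and 7th is what gives the dominant seventh its pull toward resolution.

diminished fifth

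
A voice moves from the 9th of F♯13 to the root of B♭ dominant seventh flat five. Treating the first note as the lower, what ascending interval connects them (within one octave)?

diminished 3rd

F♯13 has G♯ as its 9th, and B♭ dominant seventh flat five has B♭ as its root.
G♯ up to B♭ is 2 semitones, a whole step narrower than a major third, so the interval is diminished.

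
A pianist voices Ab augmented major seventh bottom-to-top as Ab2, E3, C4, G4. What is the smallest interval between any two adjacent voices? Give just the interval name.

Adjacent intervals: Ab2→E3 = augmented fifth; E3→C4 = minor sixth; C4→G4 = perfect fifth.
The smallest is C4 to G4, a perfect fifth (7 semitones).

perfect fifth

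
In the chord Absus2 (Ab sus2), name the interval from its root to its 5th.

perfect fifth

The chord tones of Absus2 (Ab sus2) are Ab Bb Eb.
Root = Ab; 5th = Eb.
From Ab to Eb is 7 semitones, exactly the perfect fifth.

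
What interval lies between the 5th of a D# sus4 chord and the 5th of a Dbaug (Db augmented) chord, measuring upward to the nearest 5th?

D# sus4 has A# as its 5th, and Dbaug (Db augmented) has A as its 5th.
8 letter names make it an octave; at 11 semitones (a half step narrower than perfect) the quality is diminished.

diminished octave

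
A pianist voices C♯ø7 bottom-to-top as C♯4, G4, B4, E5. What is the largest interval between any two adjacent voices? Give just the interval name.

d5

Adjacent intervals: C♯4→G4 = diminished fifth; G4→B4 = major third; B4→E5 = perfect fourth.
The largest is C♯4 to G4, a diminished fifth (6 semitones).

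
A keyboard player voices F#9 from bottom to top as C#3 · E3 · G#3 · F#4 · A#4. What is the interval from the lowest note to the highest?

The outer voices are C#3 and A#4.
C# up to A# spans 13 letter names and 21 semitones — a major thirteenth.

major thirteenth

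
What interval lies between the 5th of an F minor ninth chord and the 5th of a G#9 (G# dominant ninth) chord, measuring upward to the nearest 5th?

augmented second

F minor ninth has C as its 5th, and G#9 (G# dominant ninth) has D# as its 5th.
From C to D#: 3 semitones over a second = augmented.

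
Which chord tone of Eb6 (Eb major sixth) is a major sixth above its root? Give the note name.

C

Eb6 (Eb major sixth): Eb, G, Bb, C.
The root is Eb. A major sixth above Eb is C.
C is the chord's 6th.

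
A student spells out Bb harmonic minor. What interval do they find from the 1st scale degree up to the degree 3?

minor third

Spelling Bb harmonic minor: Bb C Db Eb F Gb A.
That puts Bb below Db.
Bb up to Db is 3 semitones, a half step narrower than a major third, so the interval is minor.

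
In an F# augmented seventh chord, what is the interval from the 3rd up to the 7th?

The chord tones of F#7#5 are F#, A#, C##, E.
That puts A# below E.
From A# to E: 6 semitones over a fifth = diminished.
This 3–7 tritone is the characteristic tension at the heart of the dominant sound.

diminished 5th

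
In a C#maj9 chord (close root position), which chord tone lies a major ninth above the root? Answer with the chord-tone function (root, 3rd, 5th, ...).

9th

C#maj9 (C# major ninth): C# E# G# B# D#.
The root is C#. A major ninth above C# is D#.
D# is the chord's 9th.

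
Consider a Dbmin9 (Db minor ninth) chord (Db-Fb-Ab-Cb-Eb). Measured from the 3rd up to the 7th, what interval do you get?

So we need the interval from Fb up to Cb.
From Fb to Cb is 7 semitones, exactly the perfect fifth.

perfect fifth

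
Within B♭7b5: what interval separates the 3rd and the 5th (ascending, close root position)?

diminished third

B♭7b5: B♭–D–F♭–A♭.
So we need the interval from D up to F♭.
From D to F♭: 2 semitones over a third = diminished.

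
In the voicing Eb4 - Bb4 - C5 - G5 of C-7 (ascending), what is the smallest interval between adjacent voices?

Adjacent intervals: Eb4→Bb4 = perfect fifth; Bb4→C5 = major second; C5→G5 = perfect fifth.
The smallest is Bb4 to C5, a major second (2 semitones).

major 2nd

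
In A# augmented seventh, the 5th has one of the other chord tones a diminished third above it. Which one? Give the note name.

The chord tones of A#aug7 are A# C## E## G#.
The 5th is E##. A diminished third above E## is G#.
G# is the chord's 7th.

G#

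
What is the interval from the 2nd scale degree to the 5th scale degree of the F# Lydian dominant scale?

Spelling the F# Lydian dominant scale: F# G# A# B# C# D# E.
2nd scale degree = G#; scale degree 5 = C#.
From G# to C# is 5 semitones, exactly the perfect fourth.

perfect 4th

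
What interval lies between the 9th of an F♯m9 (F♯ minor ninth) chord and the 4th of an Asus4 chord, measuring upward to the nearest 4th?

The 9th of F♯m9 (F♯ minor ninth) is G♯; the 4th of Asus4 is D.
5 letter names make it a fifth; at 6 semitones (a half step narrower than perfect) the quality is diminished.

diminished fifth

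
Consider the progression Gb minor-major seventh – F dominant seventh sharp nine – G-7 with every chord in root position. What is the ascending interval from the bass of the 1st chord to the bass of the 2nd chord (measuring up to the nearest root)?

major seventh

The roots are Gb and F.
From Gb to F is 11 semitones, exactly the major seventh.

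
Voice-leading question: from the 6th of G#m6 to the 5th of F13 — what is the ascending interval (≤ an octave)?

diminished 6th

G#m6 has E# as its 6th, and F13 has C as its 5th.
6 letter names make it a sixth; at 7 semitones (a whole step narrower than major) the quality is diminished.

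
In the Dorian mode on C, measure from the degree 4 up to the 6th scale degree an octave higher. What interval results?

C dorian: C D Eb F G A Bb.
That puts F below A.
F up to A spans 10 letter names and 16 semitones — a major tenth.

major 10th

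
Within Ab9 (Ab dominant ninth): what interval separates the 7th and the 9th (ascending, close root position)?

The chord tones of Ab dominant ninth are Ab C Eb Gb Bb.
So we need the interval from Gb up to Bb.
Counting 3 letters and 4 half steps from Gb gives a major third.

major 3rd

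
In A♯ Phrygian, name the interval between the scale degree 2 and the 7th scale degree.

M6

Spelling A♯ Phrygian: A♯ B C♯ D♯ E♯ F♯ G♯.
That puts B below G♯.
From B to G♯ is 9 semitones, exactly the major sixth.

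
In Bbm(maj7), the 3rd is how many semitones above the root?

The chord tones of Bbm(maj7) (Bb minor-major seventh) are Bb-Db-F-A.
Bb to Db is a minor third: 3 semitones.

3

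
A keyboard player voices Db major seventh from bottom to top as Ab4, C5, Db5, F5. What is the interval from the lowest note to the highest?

The outer voices are Ab4 and F5.
Ab up to F spans 6 letter names and 9 semitones — a major sixth.

major sixth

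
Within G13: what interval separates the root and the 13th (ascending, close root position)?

Spelling the chord: G B D F A E.
The root is G and the 13th is E.
From G to E is 21 semitones, exactly the major thirteenth.

major thirteenth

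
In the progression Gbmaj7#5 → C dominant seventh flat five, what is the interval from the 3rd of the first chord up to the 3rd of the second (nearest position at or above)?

augmented 4th

Gbmaj7#5 has Bb as its 3rd, and C dominant seventh flat five has E as its 3rd.
From Bb to E: 6 semitones over a fourth = augmented.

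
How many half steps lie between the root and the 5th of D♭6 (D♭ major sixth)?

Spelling the chord: D♭–F–A♭–B♭.
D♭ to A♭ is a perfect fifth: 7 semitones.

7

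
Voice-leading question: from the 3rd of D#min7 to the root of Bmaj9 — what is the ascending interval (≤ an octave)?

D#min7 has F# as its 3rd, and Bmaj9 has B as its root.
Counting 4 letters and 5 half steps from F# gives a perfect fourth.

perfect fourth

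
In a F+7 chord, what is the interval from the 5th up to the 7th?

Spelling the chord: F, A, C#, Eb.
The 5th is C# and the 7th is Eb.
C# up to Eb is 2 semitones, a whole step narrower than a major third, so the interval is diminished.

diminished third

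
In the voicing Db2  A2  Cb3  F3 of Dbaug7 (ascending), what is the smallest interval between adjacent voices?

Adjacent intervals: Db2→A2 = augmented fifth; A2→Cb3 = diminished third; Cb3→F3 = augmented fourth.
The smallest is A2 to Cb3, a diminished third (2 semitones).

diminished third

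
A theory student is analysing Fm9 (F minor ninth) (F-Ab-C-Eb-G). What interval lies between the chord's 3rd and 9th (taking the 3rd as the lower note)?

major seventh

3rd = Ab; 9th = G.
Ab up to G spans 7 letter names and 11 semitones — a major seventh.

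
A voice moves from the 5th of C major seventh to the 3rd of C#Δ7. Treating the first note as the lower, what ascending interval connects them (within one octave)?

The 5th of C major seventh is G; the 3rd of C#Δ7 is E#.
G up to E# is 10 semitones, a half step wider than a major sixth, so the interval is augmented.

augmented sixth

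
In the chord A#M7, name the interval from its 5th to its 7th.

major third

A# major seventh: A#-C##-E#-G##.
So we need the interval from E# up to G##.
E# up to G## spans 3 letter names and 4 semitones — a major third.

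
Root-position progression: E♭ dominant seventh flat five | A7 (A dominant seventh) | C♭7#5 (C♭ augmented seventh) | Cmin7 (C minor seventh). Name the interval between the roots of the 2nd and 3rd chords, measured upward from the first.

The roots are A and C♭.
From A to C♭: 2 semitones over a third = diminished.

diminished 3rd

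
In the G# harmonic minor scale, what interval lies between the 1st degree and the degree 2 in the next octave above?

major ninth

The scale runs G# A# B C# D# E F##.
So we need the interval from G# up to A#.
G# up to A# spans 9 letter names and 14 semitones — a major ninth.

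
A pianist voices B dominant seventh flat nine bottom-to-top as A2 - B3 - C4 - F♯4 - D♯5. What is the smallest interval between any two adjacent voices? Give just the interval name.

minor second

Adjacent intervals: A2→B3 = major ninth; B3→C4 = minor second; C4→F♯4 = augmented fourth; F♯4→D♯5 = major sixth.
The smallest is B3 to C4, a minor second (1 semitone).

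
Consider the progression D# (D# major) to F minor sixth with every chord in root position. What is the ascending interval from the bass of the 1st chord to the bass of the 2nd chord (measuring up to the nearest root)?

The roots are D# and F.
3 letter names make it a third; at 2 semitones (a whole step narrower than major) the quality is diminished.

diminished 3rd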